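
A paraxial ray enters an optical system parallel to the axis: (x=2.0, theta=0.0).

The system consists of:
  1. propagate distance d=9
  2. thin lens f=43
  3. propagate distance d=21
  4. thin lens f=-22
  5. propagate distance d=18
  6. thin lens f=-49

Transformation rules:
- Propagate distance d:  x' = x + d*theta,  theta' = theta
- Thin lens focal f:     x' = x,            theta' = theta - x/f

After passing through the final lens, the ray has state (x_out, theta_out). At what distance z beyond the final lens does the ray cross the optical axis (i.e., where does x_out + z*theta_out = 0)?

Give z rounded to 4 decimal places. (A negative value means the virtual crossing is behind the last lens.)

Answer: -49.0000

Derivation:
Initial: x=2.0000 theta=0.0000
After 1 (propagate distance d=9): x=2.0000 theta=0.0000
After 2 (thin lens f=43): x=2.0000 theta=-2/43 (≈-0.0465)
After 3 (propagate distance d=21): x=44/43 (≈1.0233) theta=-2/43 (≈-0.0465)
After 4 (thin lens f=-22): x=44/43 (≈1.0233) theta=0.0000
After 5 (propagate distance d=18): x=44/43 (≈1.0233) theta=0.0000
After 6 (thin lens f=-49): x=44/43 (≈1.0233) theta=44/2107 (≈0.0209)
z_focus = -x_out/theta_out = -(44/43)/(44/2107) = -49.0000
Rounded to 4 decimal places: z = -49.0000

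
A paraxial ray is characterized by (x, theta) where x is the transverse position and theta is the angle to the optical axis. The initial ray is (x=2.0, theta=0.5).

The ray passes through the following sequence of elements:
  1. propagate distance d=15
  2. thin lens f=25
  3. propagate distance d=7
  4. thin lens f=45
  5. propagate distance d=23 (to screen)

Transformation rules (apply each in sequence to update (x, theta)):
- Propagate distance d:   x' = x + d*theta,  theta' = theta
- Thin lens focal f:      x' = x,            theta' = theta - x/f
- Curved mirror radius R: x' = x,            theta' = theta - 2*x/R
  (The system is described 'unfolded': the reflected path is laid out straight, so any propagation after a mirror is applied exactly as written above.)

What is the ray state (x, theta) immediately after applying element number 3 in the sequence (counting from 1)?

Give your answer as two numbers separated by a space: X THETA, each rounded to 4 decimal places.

Answer: 10.3400 0.1200

Derivation:
Initial: x=2.0000 theta=0.5000
After 1 (propagate distance d=15): x=9.5000 theta=0.5000
After 2 (thin lens f=25): x=9.5000 theta=0.1200
After 3 (propagate distance d=7): x=10.3400 theta=0.1200
Rounded to 4 decimal places: x = 10.3400, theta = 0.1200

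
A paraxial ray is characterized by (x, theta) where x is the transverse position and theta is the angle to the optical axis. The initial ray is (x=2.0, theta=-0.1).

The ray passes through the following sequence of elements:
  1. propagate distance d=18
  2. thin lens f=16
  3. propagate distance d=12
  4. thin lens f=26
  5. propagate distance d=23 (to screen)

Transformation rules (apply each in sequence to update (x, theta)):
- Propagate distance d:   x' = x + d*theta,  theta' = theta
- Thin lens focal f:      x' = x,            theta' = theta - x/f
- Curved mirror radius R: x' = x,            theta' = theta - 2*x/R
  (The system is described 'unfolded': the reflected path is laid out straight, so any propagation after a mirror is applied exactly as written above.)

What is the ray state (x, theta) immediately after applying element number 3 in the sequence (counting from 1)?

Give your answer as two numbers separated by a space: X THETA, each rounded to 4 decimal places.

Answer: -1.1500 -0.1125

Derivation:
Initial: x=2.0000 theta=-0.1000
After 1 (propagate distance d=18): x=0.2000 theta=-0.1000
After 2 (thin lens f=16): x=0.2000 theta=-0.1125
After 3 (propagate distance d=12): x=-1.1500 theta=-0.1125
Rounded to 4 decimal places: x = -1.1500, theta = -0.1125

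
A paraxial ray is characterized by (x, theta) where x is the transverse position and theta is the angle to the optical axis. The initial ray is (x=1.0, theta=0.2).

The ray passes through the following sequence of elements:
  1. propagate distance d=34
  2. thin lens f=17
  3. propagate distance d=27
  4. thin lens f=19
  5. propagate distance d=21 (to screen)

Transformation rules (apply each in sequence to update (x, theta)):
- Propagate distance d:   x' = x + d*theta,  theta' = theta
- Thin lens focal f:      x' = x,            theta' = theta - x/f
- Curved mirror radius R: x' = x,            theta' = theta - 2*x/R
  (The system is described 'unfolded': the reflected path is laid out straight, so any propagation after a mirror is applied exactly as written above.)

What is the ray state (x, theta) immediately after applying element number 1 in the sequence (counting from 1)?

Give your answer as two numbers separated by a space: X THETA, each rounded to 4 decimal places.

Answer: 7.8000 0.2000

Derivation:
Initial: x=1.0000 theta=0.2000
After 1 (propagate distance d=34): x=7.8000 theta=0.2000
Rounded to 4 decimal places: x = 7.8000, theta = 0.2000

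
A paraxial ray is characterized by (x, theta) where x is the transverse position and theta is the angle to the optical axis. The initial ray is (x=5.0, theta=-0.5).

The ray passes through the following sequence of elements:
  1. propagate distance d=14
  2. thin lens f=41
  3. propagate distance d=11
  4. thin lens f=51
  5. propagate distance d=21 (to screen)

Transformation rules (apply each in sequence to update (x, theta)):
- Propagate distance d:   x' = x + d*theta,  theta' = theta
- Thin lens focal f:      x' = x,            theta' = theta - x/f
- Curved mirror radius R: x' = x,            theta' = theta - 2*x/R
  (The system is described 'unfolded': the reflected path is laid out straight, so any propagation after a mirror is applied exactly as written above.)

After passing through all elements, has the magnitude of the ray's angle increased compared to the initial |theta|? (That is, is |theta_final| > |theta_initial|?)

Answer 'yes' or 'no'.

Answer: no

Derivation:
Initial: x=5.0000 theta=-0.5000
After 1 (propagate distance d=14): x=-2.0000 theta=-0.5000
After 2 (thin lens f=41): x=-2.0000 theta=-37/82 (≈-0.4512)
After 3 (propagate distance d=11): x=-571/82 (≈-6.9634) theta=-37/82 (≈-0.4512)
After 4 (thin lens f=51): x=-571/82 (≈-6.9634) theta=-658/2091 (≈-0.3147)
After 5 (propagate distance d=21 (to screen)): x=-18919/1394 (≈-13.5717) theta=-658/2091 (≈-0.3147)
|theta_initial|=0.5000 |theta_final|=658/2091 (≈0.3147) -> not increased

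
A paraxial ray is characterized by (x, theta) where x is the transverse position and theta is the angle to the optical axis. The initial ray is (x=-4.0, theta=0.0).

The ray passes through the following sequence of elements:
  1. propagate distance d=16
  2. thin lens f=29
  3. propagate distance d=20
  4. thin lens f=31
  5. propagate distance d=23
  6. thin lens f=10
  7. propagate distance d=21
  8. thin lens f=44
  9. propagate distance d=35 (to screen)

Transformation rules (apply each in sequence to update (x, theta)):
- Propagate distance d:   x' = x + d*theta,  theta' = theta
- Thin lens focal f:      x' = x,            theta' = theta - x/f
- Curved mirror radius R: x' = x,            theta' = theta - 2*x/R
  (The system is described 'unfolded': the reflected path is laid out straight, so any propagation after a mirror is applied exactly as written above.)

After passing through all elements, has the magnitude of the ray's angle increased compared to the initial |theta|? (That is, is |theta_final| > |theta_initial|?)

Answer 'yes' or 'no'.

Answer: yes

Derivation:
Initial: x=-4.0000 theta=0.0000
After 1 (propagate distance d=16): x=-4.0000 theta=0.0000
After 2 (thin lens f=29): x=-4.0000 theta=4/29 (≈0.1379)
After 3 (propagate distance d=20): x=-36/29 (≈-1.2414) theta=4/29 (≈0.1379)
After 4 (thin lens f=31): x=-36/29 (≈-1.2414) theta=160/899 (≈0.1780)
After 5 (propagate distance d=23): x=2564/899 (≈2.8521) theta=160/899 (≈0.1780)
After 6 (thin lens f=10): x=2564/899 (≈2.8521) theta=-482/4495 (≈-0.1072)
After 7 (propagate distance d=21): x=2698/4495 (≈0.6002) theta=-482/4495 (≈-0.1072)
After 8 (thin lens f=44): x=2698/4495 (≈0.6002) theta=-11953/98890 (≈-0.1209)
After 9 (propagate distance d=35 (to screen)): x=-358999/98890 (≈-3.6303) theta=-11953/98890 (≈-0.1209)
|theta_initial|=0.0000 |theta_final|=11953/98890 (≈0.1209) -> increased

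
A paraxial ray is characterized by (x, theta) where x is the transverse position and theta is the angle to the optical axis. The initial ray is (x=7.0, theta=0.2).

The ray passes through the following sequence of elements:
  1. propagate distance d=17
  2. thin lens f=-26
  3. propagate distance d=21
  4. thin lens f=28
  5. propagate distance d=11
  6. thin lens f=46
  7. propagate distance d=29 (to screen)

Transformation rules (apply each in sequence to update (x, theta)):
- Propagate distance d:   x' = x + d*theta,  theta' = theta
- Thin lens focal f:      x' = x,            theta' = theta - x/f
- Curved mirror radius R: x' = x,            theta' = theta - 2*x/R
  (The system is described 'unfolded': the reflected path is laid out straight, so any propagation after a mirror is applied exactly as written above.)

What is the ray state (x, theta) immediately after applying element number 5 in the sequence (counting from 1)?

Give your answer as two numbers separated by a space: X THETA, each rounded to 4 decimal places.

Initial: x=7.0000 theta=0.2000
After 1 (propagate distance d=17): x=10.4000 theta=0.2000
After 2 (thin lens f=-26): x=10.4000 theta=0.6000
After 3 (propagate distance d=21): x=23.0000 theta=0.6000
After 4 (thin lens f=28): x=23.0000 theta=-31/140 (≈-0.2214)
After 5 (propagate distance d=11): x=2879/140 (≈20.5643) theta=-31/140 (≈-0.2214)
Rounded to 4 decimal places: x = 20.5643, theta = -0.2214

Answer: 20.5643 -0.2214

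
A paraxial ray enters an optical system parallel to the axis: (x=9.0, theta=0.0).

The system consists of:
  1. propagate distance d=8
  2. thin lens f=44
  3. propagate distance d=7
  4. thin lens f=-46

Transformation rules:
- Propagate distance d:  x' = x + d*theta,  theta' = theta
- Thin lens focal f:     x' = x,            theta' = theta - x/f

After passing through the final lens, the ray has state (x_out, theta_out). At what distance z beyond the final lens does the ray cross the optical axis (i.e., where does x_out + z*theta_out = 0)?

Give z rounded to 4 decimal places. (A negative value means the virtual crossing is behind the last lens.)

Initial: x=9.0000 theta=0.0000
After 1 (propagate distance d=8): x=9.0000 theta=0.0000
After 2 (thin lens f=44): x=9.0000 theta=-9/44 (≈-0.2045)
After 3 (propagate distance d=7): x=333/44 (≈7.5682) theta=-9/44 (≈-0.2045)
After 4 (thin lens f=-46): x=333/44 (≈7.5682) theta=-81/2024 (≈-0.0400)
z_focus = -x_out/theta_out = -(333/44)/(-81/2024) = 1702/9 ≈ 189.1111
Rounded to 4 decimal places: z = 189.1111

Answer: 189.1111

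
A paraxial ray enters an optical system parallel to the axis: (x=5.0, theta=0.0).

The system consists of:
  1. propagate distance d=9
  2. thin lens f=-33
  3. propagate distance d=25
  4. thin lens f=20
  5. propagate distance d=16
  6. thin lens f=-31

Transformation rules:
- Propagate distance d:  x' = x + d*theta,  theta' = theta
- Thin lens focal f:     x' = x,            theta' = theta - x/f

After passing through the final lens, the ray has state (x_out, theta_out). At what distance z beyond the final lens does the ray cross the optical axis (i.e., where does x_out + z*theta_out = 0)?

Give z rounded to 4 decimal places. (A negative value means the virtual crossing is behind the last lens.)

Answer: 27.3355

Derivation:
Initial: x=5.0000 theta=0.0000
After 1 (propagate distance d=9): x=5.0000 theta=0.0000
After 2 (thin lens f=-33): x=5.0000 theta=5/33 (≈0.1515)
After 3 (propagate distance d=25): x=290/33 (≈8.7879) theta=5/33 (≈0.1515)
After 4 (thin lens f=20): x=290/33 (≈8.7879) theta=-19/66 (≈-0.2879)
After 5 (propagate distance d=16): x=46/11 (≈4.1818) theta=-19/66 (≈-0.2879)
After 6 (thin lens f=-31): x=46/11 (≈4.1818) theta=-313/2046 (≈-0.1530)
z_focus = -x_out/theta_out = -(46/11)/(-313/2046) = 8556/313 ≈ 27.3355
Rounded to 4 decimal places: z = 27.3355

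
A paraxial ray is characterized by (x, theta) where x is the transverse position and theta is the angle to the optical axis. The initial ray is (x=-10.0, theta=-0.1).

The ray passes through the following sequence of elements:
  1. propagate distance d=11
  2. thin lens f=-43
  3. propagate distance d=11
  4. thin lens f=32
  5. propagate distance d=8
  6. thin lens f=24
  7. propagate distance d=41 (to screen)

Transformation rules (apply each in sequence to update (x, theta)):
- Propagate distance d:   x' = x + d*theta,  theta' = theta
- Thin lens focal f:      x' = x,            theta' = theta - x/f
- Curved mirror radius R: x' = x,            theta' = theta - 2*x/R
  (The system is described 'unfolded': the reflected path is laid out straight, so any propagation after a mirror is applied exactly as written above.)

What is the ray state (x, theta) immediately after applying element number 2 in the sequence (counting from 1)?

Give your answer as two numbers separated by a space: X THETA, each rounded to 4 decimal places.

Answer: -11.1000 -0.3581

Derivation:
Initial: x=-10.0000 theta=-0.1000
After 1 (propagate distance d=11): x=-11.1000 theta=-0.1000
After 2 (thin lens f=-43): x=-11.1000 theta=-77/215 (≈-0.3581)
Rounded to 4 decimal places: x = -11.1000, theta = -0.3581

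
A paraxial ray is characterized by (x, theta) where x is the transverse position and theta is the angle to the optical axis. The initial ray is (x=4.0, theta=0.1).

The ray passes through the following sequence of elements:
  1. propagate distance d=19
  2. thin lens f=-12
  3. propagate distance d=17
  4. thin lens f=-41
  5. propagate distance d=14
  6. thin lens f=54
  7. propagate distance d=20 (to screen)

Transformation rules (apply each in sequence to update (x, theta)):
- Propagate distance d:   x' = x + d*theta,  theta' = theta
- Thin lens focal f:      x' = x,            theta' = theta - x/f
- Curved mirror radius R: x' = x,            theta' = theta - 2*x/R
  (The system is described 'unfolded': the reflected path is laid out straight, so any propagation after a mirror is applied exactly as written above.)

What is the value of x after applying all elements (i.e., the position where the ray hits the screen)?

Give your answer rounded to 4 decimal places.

Answer: 38.3121

Derivation:
Initial: x=4.0000 theta=0.1000
After 1 (propagate distance d=19): x=5.9000 theta=0.1000
After 2 (thin lens f=-12): x=5.9000 theta=71/120 (≈0.5917)
After 3 (propagate distance d=17): x=383/24 (≈15.9583) theta=71/120 (≈0.5917)
After 4 (thin lens f=-41): x=383/24 (≈15.9583) theta=2413/2460 (≈0.9809)
After 5 (propagate distance d=14): x=48693/1640 (≈29.6909) theta=2413/2460 (≈0.9809)
After 6 (thin lens f=54): x=48693/1640 (≈29.6909) theta=2545/5904 (≈0.4311)
After 7 (propagate distance d=20 (to screen)): x=565487/14760 (≈38.3121) theta=2545/5904 (≈0.4311)
Rounded to 4 decimal places: x = 38.3121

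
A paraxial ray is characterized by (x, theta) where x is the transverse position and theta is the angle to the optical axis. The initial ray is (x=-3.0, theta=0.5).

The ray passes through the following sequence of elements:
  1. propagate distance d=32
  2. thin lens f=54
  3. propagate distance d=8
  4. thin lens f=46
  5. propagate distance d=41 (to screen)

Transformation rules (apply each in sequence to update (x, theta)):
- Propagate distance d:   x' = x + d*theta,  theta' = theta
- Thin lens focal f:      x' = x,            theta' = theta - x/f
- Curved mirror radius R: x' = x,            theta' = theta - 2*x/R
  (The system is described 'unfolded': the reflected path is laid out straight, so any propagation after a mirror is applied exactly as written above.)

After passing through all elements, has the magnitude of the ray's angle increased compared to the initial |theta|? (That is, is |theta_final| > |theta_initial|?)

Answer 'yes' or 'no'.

Initial: x=-3.0000 theta=0.5000
After 1 (propagate distance d=32): x=13.0000 theta=0.5000
After 2 (thin lens f=54): x=13.0000 theta=7/27 (≈0.2593)
After 3 (propagate distance d=8): x=407/27 (≈15.0741) theta=7/27 (≈0.2593)
After 4 (thin lens f=46): x=407/27 (≈15.0741) theta=-85/1242 (≈-0.0684)
After 5 (propagate distance d=41 (to screen)): x=1693/138 (≈12.2681) theta=-85/1242 (≈-0.0684)
|theta_initial|=0.5000 |theta_final|=85/1242 (≈0.0684) -> not increased

Answer: no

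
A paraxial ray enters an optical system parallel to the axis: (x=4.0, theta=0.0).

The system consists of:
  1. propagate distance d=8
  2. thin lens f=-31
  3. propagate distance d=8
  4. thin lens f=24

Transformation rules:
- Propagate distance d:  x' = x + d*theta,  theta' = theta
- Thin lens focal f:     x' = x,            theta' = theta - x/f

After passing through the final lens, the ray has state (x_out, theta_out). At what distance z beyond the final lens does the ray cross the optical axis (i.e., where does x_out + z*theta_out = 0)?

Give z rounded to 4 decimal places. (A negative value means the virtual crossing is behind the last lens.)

Answer: 62.4000

Derivation:
Initial: x=4.0000 theta=0.0000
After 1 (propagate distance d=8): x=4.0000 theta=0.0000
After 2 (thin lens f=-31): x=4.0000 theta=4/31 (≈0.1290)
After 3 (propagate distance d=8): x=156/31 (≈5.0323) theta=4/31 (≈0.1290)
After 4 (thin lens f=24): x=156/31 (≈5.0323) theta=-5/62 (≈-0.0806)
z_focus = -x_out/theta_out = -(156/31)/(-5/62) = 62.4000
Rounded to 4 decimal places: z = 62.4000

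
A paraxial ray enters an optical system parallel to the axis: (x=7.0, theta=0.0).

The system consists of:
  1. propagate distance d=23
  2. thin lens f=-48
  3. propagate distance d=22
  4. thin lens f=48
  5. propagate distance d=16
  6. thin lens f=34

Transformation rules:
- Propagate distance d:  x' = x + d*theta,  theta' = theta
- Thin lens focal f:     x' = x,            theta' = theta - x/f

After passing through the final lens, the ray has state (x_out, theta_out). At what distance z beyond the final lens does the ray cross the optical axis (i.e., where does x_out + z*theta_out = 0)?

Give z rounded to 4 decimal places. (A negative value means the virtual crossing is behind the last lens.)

Initial: x=7.0000 theta=0.0000
After 1 (propagate distance d=23): x=7.0000 theta=0.0000
After 2 (thin lens f=-48): x=7.0000 theta=7/48 (≈0.1458)
After 3 (propagate distance d=22): x=245/24 (≈10.2083) theta=7/48 (≈0.1458)
After 4 (thin lens f=48): x=245/24 (≈10.2083) theta=-77/1152 (≈-0.0668)
After 5 (propagate distance d=16): x=329/36 (≈9.1389) theta=-77/1152 (≈-0.0668)
After 6 (thin lens f=34): x=329/36 (≈9.1389) theta=-2191/6528 (≈-0.3356)
z_focus = -x_out/theta_out = -(329/36)/(-2191/6528) = 25568/939 ≈ 27.2290
Rounded to 4 decimal places: z = 27.2290

Answer: 27.2290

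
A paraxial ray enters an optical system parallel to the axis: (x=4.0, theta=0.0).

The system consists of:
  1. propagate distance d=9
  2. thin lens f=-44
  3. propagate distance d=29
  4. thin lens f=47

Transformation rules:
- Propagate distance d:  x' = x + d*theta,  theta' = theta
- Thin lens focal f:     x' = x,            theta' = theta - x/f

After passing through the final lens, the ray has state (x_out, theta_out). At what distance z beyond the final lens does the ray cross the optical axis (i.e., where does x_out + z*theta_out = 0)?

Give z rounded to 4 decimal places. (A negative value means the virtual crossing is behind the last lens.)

Answer: 131.9615

Derivation:
Initial: x=4.0000 theta=0.0000
After 1 (propagate distance d=9): x=4.0000 theta=0.0000
After 2 (thin lens f=-44): x=4.0000 theta=1/11 (≈0.0909)
After 3 (propagate distance d=29): x=73/11 (≈6.6364) theta=1/11 (≈0.0909)
After 4 (thin lens f=47): x=73/11 (≈6.6364) theta=-26/517 (≈-0.0503)
z_focus = -x_out/theta_out = -(73/11)/(-26/517) = 3431/26 ≈ 131.9615
Rounded to 4 decimal places: z = 131.9615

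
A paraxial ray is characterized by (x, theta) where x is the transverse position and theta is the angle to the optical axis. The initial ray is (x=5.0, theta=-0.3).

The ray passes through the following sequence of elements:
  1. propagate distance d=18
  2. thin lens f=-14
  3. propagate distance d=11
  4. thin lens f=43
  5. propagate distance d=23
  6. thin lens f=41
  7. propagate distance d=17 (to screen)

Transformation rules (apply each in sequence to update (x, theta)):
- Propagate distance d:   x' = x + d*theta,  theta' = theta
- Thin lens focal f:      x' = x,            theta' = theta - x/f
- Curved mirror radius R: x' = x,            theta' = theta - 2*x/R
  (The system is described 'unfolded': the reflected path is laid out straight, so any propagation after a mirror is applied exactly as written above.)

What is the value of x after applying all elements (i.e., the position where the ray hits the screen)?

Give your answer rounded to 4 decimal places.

Initial: x=5.0000 theta=-0.3000
After 1 (propagate distance d=18): x=-0.4000 theta=-0.3000
After 2 (thin lens f=-14): x=-0.4000 theta=-23/70 (≈-0.3286)
After 3 (propagate distance d=11): x=-281/70 (≈-4.0143) theta=-23/70 (≈-0.3286)
After 4 (thin lens f=43): x=-281/70 (≈-4.0143) theta=-354/1505 (≈-0.2352)
After 5 (propagate distance d=23): x=-28367/3010 (≈-9.4243) theta=-354/1505 (≈-0.2352)
After 6 (thin lens f=41): x=-28367/3010 (≈-9.4243) theta=-661/123410 (≈-0.0054)
After 7 (propagate distance d=17 (to screen)): x=-587142/61705 (≈-9.5153) theta=-661/123410 (≈-0.0054)
Rounded to 4 decimal places: x = -9.5153

Answer: -9.5153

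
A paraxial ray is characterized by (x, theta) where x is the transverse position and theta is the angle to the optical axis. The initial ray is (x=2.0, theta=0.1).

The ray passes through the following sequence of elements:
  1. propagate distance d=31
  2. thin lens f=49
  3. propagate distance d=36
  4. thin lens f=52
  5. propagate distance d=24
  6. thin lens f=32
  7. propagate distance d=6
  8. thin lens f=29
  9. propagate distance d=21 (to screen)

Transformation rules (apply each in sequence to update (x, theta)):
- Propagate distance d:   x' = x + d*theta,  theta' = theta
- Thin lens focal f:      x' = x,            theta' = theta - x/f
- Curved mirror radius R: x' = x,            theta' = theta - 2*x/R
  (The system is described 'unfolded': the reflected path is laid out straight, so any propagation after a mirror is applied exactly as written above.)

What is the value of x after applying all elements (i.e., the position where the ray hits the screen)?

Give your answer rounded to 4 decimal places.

Initial: x=2.0000 theta=0.1000
After 1 (propagate distance d=31): x=5.1000 theta=0.1000
After 2 (thin lens f=49): x=5.1000 theta=-1/245 (≈-0.0041)
After 3 (propagate distance d=36): x=2427/490 (≈4.9531) theta=-1/245 (≈-0.0041)
After 4 (thin lens f=52): x=2427/490 (≈4.9531) theta=-2531/25480 (≈-0.0993)
After 5 (propagate distance d=24): x=3273/1274 (≈2.5691) theta=-2531/25480 (≈-0.0993)
After 6 (thin lens f=32): x=3273/1274 (≈2.5691) theta=-36613/203840 (≈-0.1796)
After 7 (propagate distance d=6): x=152001/101920 (≈1.4914) theta=-36613/203840 (≈-0.1796)
After 8 (thin lens f=29): x=152001/101920 (≈1.4914) theta=-1365779/5911360 (≈-0.2310)
After 9 (propagate distance d=21 (to screen)): x=-19865301/5911360 (≈-3.3605) theta=-1365779/5911360 (≈-0.2310)
Rounded to 4 decimal places: x = -3.3605

Answer: -3.3605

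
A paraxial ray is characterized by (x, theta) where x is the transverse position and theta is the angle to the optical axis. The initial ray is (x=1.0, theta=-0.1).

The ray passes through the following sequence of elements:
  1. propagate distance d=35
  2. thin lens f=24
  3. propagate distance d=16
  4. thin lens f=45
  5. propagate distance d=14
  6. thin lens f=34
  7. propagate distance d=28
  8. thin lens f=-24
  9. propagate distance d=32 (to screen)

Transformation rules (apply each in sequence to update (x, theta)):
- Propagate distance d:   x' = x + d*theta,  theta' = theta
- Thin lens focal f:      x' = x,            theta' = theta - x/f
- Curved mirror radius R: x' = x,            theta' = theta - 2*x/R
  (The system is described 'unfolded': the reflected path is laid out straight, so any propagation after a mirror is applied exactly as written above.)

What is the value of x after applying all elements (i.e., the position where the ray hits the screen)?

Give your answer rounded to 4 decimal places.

Initial: x=1.0000 theta=-0.1000
After 1 (propagate distance d=35): x=-2.5000 theta=-0.1000
After 2 (thin lens f=24): x=-2.5000 theta=1/240 (≈0.0042)
After 3 (propagate distance d=16): x=-73/30 (≈-2.4333) theta=1/240 (≈0.0042)
After 4 (thin lens f=45): x=-73/30 (≈-2.4333) theta=629/10800 (≈0.0582)
After 5 (propagate distance d=14): x=-8737/5400 (≈-1.6180) theta=629/10800 (≈0.0582)
After 6 (thin lens f=34): x=-8737/5400 (≈-1.6180) theta=1943/18360 (≈0.1058)
After 7 (propagate distance d=28): x=123491/91800 (≈1.3452) theta=1943/18360 (≈0.1058)
After 8 (thin lens f=-24): x=123491/91800 (≈1.3452) theta=356651/2203200 (≈0.1619)
After 9 (propagate distance d=32 (to screen)): x=1797077/275400 (≈6.5253) theta=356651/2203200 (≈0.1619)
Rounded to 4 decimal places: x = 6.5253

Answer: 6.5253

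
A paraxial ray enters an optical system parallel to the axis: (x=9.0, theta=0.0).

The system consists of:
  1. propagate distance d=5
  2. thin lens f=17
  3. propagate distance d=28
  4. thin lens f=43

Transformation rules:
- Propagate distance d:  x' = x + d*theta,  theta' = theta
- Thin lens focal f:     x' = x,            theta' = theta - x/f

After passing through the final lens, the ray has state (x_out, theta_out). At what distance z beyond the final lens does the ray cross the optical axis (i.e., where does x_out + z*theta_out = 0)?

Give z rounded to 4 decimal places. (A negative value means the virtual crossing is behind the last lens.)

Answer: -14.7813

Derivation:
Initial: x=9.0000 theta=0.0000
After 1 (propagate distance d=5): x=9.0000 theta=0.0000
After 2 (thin lens f=17): x=9.0000 theta=-9/17 (≈-0.5294)
After 3 (propagate distance d=28): x=-99/17 (≈-5.8235) theta=-9/17 (≈-0.5294)
After 4 (thin lens f=43): x=-99/17 (≈-5.8235) theta=-288/731 (≈-0.3940)
z_focus = -x_out/theta_out = -(-99/17)/(-288/731) = -473/32 ≈ -14.7813
Rounded to 4 decimal places: z = -14.7813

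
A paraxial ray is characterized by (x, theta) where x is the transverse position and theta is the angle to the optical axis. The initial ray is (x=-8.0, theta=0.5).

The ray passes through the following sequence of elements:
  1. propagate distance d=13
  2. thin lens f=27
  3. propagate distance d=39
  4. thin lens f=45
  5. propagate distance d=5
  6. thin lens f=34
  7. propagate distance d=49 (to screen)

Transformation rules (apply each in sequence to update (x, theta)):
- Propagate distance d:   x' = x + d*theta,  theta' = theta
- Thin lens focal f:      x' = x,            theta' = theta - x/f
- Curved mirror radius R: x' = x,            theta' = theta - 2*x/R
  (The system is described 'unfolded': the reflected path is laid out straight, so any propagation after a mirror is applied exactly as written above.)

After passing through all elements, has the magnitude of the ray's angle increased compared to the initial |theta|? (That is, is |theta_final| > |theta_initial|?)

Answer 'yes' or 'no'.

Answer: yes

Derivation:
Initial: x=-8.0000 theta=0.5000
After 1 (propagate distance d=13): x=-1.5000 theta=0.5000
After 2 (thin lens f=27): x=-1.5000 theta=5/9 (≈0.5556)
After 3 (propagate distance d=39): x=121/6 (≈20.1667) theta=5/9 (≈0.5556)
After 4 (thin lens f=45): x=121/6 (≈20.1667) theta=29/270 (≈0.1074)
After 5 (propagate distance d=5): x=559/27 (≈20.7037) theta=29/270 (≈0.1074)
After 6 (thin lens f=34): x=559/27 (≈20.7037) theta=-1151/2295 (≈-0.5015)
After 7 (propagate distance d=49 (to screen)): x=-8884/2295 (≈-3.8710) theta=-1151/2295 (≈-0.5015)
|theta_initial|=0.5000 |theta_final|=1151/2295 (≈0.5015) -> increased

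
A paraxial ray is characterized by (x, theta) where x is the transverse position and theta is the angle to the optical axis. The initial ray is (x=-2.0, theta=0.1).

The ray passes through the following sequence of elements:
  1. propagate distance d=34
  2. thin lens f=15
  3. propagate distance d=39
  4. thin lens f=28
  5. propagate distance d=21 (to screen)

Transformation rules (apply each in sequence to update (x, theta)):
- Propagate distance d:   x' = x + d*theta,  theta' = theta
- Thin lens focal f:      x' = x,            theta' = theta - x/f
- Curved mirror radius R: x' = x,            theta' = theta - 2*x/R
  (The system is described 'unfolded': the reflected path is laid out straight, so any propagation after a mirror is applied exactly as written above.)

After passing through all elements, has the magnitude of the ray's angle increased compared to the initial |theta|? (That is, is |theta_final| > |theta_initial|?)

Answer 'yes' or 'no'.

Initial: x=-2.0000 theta=0.1000
After 1 (propagate distance d=34): x=1.4000 theta=0.1000
After 2 (thin lens f=15): x=1.4000 theta=1/150 (≈0.0067)
After 3 (propagate distance d=39): x=1.6600 theta=1/150 (≈0.0067)
After 4 (thin lens f=28): x=1.6600 theta=-221/4200 (≈-0.0526)
After 5 (propagate distance d=21 (to screen)): x=0.5550 theta=-221/4200 (≈-0.0526)
|theta_initial|=0.1000 |theta_final|=221/4200 (≈0.0526) -> not increased

Answer: no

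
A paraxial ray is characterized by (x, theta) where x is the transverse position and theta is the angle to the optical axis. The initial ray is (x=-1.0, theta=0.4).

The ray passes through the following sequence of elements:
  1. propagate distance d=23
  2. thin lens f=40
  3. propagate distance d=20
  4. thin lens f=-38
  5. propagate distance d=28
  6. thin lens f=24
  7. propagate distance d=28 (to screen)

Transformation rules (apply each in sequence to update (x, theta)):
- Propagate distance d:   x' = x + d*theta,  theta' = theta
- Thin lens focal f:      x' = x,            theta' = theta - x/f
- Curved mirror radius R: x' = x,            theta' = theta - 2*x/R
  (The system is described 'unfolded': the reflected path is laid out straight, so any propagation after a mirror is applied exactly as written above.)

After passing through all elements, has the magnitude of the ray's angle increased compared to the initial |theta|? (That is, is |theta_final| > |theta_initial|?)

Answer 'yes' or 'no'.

Initial: x=-1.0000 theta=0.4000
After 1 (propagate distance d=23): x=8.2000 theta=0.4000
After 2 (thin lens f=40): x=8.2000 theta=0.1950
After 3 (propagate distance d=20): x=12.1000 theta=0.1950
After 4 (thin lens f=-38): x=12.1000 theta=1951/3800 (≈0.5134)
After 5 (propagate distance d=28): x=12576/475 (≈26.4758) theta=1951/3800 (≈0.5134)
After 6 (thin lens f=24): x=12576/475 (≈26.4758) theta=-2241/3800 (≈-0.5897)
After 7 (propagate distance d=28 (to screen)): x=1893/190 (≈9.9632) theta=-2241/3800 (≈-0.5897)
|theta_initial|=0.4000 |theta_final|=2241/3800 (≈0.5897) -> increased

Answer: yes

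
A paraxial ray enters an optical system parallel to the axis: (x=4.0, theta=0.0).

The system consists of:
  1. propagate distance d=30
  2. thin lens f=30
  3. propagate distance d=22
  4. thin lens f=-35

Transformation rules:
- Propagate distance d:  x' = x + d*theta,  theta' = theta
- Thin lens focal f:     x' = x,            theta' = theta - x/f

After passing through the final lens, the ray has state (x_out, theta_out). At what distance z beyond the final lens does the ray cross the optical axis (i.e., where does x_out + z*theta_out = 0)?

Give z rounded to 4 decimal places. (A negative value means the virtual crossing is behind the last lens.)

Answer: 10.3704

Derivation:
Initial: x=4.0000 theta=0.0000
After 1 (propagate distance d=30): x=4.0000 theta=0.0000
After 2 (thin lens f=30): x=4.0000 theta=-2/15 (≈-0.1333)
After 3 (propagate distance d=22): x=16/15 (≈1.0667) theta=-2/15 (≈-0.1333)
After 4 (thin lens f=-35): x=16/15 (≈1.0667) theta=-18/175 (≈-0.1029)
z_focus = -x_out/theta_out = -(16/15)/(-18/175) = 280/27 ≈ 10.3704
Rounded to 4 decimal places: z = 10.3704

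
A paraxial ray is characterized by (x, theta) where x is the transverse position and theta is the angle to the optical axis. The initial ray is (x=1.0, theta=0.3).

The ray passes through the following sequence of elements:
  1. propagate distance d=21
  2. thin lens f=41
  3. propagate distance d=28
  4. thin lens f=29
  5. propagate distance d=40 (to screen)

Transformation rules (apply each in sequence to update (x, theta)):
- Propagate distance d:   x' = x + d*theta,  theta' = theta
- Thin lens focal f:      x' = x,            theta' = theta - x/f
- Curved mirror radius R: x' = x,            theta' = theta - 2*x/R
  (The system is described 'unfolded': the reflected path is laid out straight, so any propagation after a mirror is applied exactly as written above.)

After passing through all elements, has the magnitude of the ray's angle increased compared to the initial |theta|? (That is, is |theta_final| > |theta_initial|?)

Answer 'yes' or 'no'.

Initial: x=1.0000 theta=0.3000
After 1 (propagate distance d=21): x=7.3000 theta=0.3000
After 2 (thin lens f=41): x=7.3000 theta=5/41 (≈0.1220)
After 3 (propagate distance d=28): x=4393/410 (≈10.7146) theta=5/41 (≈0.1220)
After 4 (thin lens f=29): x=4393/410 (≈10.7146) theta=-2943/11890 (≈-0.2475)
After 5 (propagate distance d=40 (to screen)): x=9677/11890 (≈0.8139) theta=-2943/11890 (≈-0.2475)
|theta_initial|=0.3000 |theta_final|=2943/11890 (≈0.2475) -> not increased

Answer: no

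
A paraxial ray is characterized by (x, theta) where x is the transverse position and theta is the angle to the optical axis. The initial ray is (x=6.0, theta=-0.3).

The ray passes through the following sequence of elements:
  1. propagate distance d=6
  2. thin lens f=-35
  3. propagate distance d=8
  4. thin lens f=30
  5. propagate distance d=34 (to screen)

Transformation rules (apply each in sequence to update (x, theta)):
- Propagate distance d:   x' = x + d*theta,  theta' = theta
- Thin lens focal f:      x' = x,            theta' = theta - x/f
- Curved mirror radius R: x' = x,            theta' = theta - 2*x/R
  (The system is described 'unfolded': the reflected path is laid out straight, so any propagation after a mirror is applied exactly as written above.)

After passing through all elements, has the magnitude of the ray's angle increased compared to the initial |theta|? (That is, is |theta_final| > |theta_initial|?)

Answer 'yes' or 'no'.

Answer: no

Derivation:
Initial: x=6.0000 theta=-0.3000
After 1 (propagate distance d=6): x=4.2000 theta=-0.3000
After 2 (thin lens f=-35): x=4.2000 theta=-0.1800
After 3 (propagate distance d=8): x=2.7600 theta=-0.1800
After 4 (thin lens f=30): x=2.7600 theta=-0.2720
After 5 (propagate distance d=34 (to screen)): x=-6.4880 theta=-0.2720
|theta_initial|=0.3000 |theta_final|=0.2720 -> not increased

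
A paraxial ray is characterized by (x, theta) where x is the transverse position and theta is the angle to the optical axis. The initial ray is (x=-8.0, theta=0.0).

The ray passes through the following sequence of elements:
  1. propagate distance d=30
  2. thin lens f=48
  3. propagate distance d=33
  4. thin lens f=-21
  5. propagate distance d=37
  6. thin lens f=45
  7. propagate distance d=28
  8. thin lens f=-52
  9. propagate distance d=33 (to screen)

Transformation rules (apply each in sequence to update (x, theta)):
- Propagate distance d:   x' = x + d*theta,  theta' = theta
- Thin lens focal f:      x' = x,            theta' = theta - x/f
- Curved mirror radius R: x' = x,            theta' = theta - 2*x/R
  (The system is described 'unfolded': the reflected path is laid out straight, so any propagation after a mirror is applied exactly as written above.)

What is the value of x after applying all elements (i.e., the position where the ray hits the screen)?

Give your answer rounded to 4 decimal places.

Initial: x=-8.0000 theta=0.0000
After 1 (propagate distance d=30): x=-8.0000 theta=0.0000
After 2 (thin lens f=48): x=-8.0000 theta=1/6 (≈0.1667)
After 3 (propagate distance d=33): x=-2.5000 theta=1/6 (≈0.1667)
After 4 (thin lens f=-21): x=-2.5000 theta=1/21 (≈0.0476)
After 5 (propagate distance d=37): x=-31/42 (≈-0.7381) theta=1/21 (≈0.0476)
After 6 (thin lens f=45): x=-31/42 (≈-0.7381) theta=121/1890 (≈0.0640)
After 7 (propagate distance d=28): x=1993/1890 (≈1.0545) theta=121/1890 (≈0.0640)
After 8 (thin lens f=-52): x=1993/1890 (≈1.0545) theta=1657/19656 (≈0.0843)
After 9 (propagate distance d=33 (to screen)): x=53863/14040 (≈3.8364) theta=1657/19656 (≈0.0843)
Rounded to 4 decimal places: x = 3.8364

Answer: 3.8364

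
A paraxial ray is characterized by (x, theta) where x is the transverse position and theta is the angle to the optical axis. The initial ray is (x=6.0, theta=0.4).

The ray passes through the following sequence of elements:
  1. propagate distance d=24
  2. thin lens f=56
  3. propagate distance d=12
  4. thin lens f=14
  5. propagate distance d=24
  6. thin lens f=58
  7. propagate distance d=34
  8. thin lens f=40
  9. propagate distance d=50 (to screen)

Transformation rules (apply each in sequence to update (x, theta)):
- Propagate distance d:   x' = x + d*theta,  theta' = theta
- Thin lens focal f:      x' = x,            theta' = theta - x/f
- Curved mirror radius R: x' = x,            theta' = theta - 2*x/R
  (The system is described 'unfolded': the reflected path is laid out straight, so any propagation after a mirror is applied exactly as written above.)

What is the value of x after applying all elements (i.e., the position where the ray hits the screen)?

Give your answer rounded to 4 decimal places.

Initial: x=6.0000 theta=0.4000
After 1 (propagate distance d=24): x=15.6000 theta=0.4000
After 2 (thin lens f=56): x=15.6000 theta=17/140 (≈0.1214)
After 3 (propagate distance d=12): x=597/35 (≈17.0571) theta=17/140 (≈0.1214)
After 4 (thin lens f=14): x=597/35 (≈17.0571) theta=-215/196 (≈-1.0969)
After 5 (propagate distance d=24): x=-2271/245 (≈-9.2694) theta=-215/196 (≈-1.0969)
After 6 (thin lens f=58): x=-2271/245 (≈-9.2694) theta=-26633/28420 (≈-0.9371)
After 7 (propagate distance d=34): x=-83497/2030 (≈-41.1315) theta=-26633/28420 (≈-0.9371)
After 8 (thin lens f=40): x=-83497/2030 (≈-41.1315) theta=51819/568400 (≈0.0912)
After 9 (propagate distance d=50 (to screen)): x=-2078821/56840 (≈-36.5732) theta=51819/568400 (≈0.0912)
Rounded to 4 decimal places: x = -36.5732

Answer: -36.5732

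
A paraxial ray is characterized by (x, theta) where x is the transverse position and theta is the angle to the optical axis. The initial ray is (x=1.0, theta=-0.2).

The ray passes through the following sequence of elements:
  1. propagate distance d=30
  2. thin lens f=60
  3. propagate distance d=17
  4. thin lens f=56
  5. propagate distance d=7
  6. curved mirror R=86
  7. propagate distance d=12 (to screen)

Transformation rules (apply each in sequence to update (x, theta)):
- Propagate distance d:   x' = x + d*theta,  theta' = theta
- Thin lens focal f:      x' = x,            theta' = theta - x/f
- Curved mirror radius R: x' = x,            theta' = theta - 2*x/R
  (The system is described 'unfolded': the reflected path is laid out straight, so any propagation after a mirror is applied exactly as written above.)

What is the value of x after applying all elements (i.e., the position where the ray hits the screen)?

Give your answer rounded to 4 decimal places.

Answer: -4.8975

Derivation:
Initial: x=1.0000 theta=-0.2000
After 1 (propagate distance d=30): x=-5.0000 theta=-0.2000
After 2 (thin lens f=60): x=-5.0000 theta=-7/60 (≈-0.1167)
After 3 (propagate distance d=17): x=-419/60 (≈-6.9833) theta=-7/60 (≈-0.1167)
After 4 (thin lens f=56): x=-419/60 (≈-6.9833) theta=9/1120 (≈0.0080)
After 5 (propagate distance d=7): x=-665/96 (≈-6.9271) theta=9/1120 (≈0.0080)
After 6 (curved mirror R=86): x=-665/96 (≈-6.9271) theta=6109/36120 (≈0.1691)
After 7 (propagate distance d=12 (to screen)): x=-707593/144480 (≈-4.8975) theta=6109/36120 (≈0.1691)
Rounded to 4 decimal places: x = -4.8975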